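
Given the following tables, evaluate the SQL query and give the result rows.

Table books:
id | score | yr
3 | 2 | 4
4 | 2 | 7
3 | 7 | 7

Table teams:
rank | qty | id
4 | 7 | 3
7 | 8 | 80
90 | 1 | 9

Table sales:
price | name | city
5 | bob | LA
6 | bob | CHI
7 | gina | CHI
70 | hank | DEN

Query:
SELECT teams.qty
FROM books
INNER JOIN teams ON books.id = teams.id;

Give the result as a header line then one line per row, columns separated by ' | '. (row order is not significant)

After JOIN teams (2 rows):
books.id | books.score | books.yr | teams.rank | teams.qty | teams.id
3 | 2 | 4 | 4 | 7 | 3
3 | 7 | 7 | 4 | 7 | 3
After SELECT (2 rows):
teams.qty
7
7

== RESULT ==
teams.qty
7
7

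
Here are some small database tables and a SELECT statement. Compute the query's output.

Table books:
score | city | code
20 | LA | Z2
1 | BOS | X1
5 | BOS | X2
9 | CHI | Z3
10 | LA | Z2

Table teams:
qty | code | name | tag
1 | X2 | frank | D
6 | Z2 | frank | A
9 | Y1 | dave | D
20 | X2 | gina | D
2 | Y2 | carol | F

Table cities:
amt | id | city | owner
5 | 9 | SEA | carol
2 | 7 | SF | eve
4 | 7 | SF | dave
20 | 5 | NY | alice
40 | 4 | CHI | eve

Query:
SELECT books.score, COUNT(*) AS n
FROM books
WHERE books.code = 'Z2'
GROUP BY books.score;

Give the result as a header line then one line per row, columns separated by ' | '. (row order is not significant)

After WHERE (2 rows):
books.score | books.city | books.code
20 | LA | Z2
10 | LA | Z2
After GROUP BY (2 rows):
books.score | n
20 | 1
10 | 1

== RESULT ==
books.score | n
20 | 1
10 | 1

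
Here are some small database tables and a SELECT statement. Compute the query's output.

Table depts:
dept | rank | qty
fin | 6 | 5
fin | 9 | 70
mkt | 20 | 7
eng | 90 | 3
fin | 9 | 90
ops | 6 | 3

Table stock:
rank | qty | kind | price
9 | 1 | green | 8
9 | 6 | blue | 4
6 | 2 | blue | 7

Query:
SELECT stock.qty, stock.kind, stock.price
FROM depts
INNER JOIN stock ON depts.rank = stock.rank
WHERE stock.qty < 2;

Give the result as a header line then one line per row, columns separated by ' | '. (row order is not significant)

== RESULT ==
stock.qty | stock.kind | stock.price
1 | green | 8
1 | green | 8

Derivation:
After JOIN stock (6 rows):
depts.dept | depts.rank | depts.qty | stock.rank | stock.qty | stock.kind | stock.price
fin | 6 | 5 | 6 | 2 | blue | 7
fin | 9 | 70 | 9 | 1 | green | 8
fin | 9 | 70 | 9 | 6 | blue | 4
fin | 9 | 90 | 9 | 1 | green | 8
fin | 9 | 90 | 9 | 6 | blue | 4
ops | 6 | 3 | 6 | 2 | blue | 7
After WHERE (2 rows):
depts.dept | depts.rank | depts.qty | stock.rank | stock.qty | stock.kind | stock.price
fin | 9 | 70 | 9 | 1 | green | 8
fin | 9 | 90 | 9 | 1 | green | 8
After SELECT (2 rows):
stock.qty | stock.kind | stock.price
1 | green | 8
1 | green | 8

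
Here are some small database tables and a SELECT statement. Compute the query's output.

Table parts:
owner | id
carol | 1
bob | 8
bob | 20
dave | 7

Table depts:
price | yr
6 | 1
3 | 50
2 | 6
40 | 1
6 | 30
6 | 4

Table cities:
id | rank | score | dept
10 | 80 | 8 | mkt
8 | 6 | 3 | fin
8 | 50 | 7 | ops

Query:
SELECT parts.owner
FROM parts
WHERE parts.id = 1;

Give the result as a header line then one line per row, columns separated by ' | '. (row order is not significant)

== RESULT ==
parts.owner
carol

Derivation:
After WHERE (1 rows):
parts.owner | parts.id
carol | 1
After SELECT (1 rows):
parts.owner
carol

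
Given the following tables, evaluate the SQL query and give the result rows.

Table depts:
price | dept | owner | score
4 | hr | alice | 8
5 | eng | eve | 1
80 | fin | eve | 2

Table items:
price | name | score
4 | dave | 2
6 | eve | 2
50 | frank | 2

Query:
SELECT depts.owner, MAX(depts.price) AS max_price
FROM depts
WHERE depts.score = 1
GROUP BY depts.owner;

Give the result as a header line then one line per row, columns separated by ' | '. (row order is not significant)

== RESULT ==
depts.owner | max_price
eve | 5

Derivation:
After WHERE (1 rows):
depts.price | depts.dept | depts.owner | depts.score
5 | eng | eve | 1
After GROUP BY (1 rows):
depts.owner | max_price
eve | 5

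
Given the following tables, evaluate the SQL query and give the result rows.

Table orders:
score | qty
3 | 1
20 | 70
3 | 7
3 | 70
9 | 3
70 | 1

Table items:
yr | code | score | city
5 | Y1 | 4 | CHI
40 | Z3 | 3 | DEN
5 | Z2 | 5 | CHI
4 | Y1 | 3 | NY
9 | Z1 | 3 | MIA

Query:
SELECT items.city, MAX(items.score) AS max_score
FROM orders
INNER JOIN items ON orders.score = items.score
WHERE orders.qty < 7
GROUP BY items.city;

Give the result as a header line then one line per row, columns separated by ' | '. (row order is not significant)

== RESULT ==
items.city | max_score
DEN | 3
NY | 3
MIA | 3

Derivation:
After JOIN items (9 rows):
orders.score | orders.qty | items.yr | items.code | items.score | items.city
3 | 1 | 40 | Z3 | 3 | DEN
3 | 1 | 4 | Y1 | 3 | NY
3 | 1 | 9 | Z1 | 3 | MIA
3 | 7 | 40 | Z3 | 3 | DEN
3 | 7 | 4 | Y1 | 3 | NY
3 | 7 | 9 | Z1 | 3 | MIA
3 | 70 | 40 | Z3 | 3 | DEN
3 | 70 | 4 | Y1 | 3 | NY
3 | 70 | 9 | Z1 | 3 | MIA
After WHERE (3 rows):
orders.score | orders.qty | items.yr | items.code | items.score | items.city
3 | 1 | 40 | Z3 | 3 | DEN
3 | 1 | 4 | Y1 | 3 | NY
3 | 1 | 9 | Z1 | 3 | MIA
After GROUP BY (3 rows):
items.city | max_score
DEN | 3
NY | 3
MIA | 3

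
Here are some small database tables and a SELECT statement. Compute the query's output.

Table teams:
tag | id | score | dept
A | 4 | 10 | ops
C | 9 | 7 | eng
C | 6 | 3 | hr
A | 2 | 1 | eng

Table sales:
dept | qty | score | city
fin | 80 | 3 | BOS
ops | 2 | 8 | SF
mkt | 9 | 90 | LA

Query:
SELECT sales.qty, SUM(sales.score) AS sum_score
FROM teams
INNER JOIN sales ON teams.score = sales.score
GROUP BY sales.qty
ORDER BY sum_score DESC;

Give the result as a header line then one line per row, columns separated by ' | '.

After JOIN sales (1 rows):
teams.tag | teams.id | teams.score | teams.dept | sales.dept | sales.qty | sales.score | sales.city
C | 6 | 3 | hr | fin | 80 | 3 | BOS
After GROUP BY (1 rows):
sales.qty | sum_score
80 | 3
After ORDER BY (1 rows):
sales.qty | sum_score
80 | 3

== RESULT ==
sales.qty | sum_score
80 | 3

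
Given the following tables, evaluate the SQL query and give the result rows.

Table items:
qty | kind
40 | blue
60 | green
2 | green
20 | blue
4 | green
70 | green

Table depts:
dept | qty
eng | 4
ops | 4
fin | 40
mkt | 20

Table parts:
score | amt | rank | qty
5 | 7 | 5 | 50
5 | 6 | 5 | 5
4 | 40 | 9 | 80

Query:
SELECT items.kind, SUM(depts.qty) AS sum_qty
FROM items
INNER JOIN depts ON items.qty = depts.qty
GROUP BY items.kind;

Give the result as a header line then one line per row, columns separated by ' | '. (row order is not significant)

After JOIN depts (4 rows):
items.qty | items.kind | depts.dept | depts.qty
40 | blue | fin | 40
20 | blue | mkt | 20
4 | green | eng | 4
4 | green | ops | 4
After GROUP BY (2 rows):
items.kind | sum_qty
blue | 60
green | 8

== RESULT ==
items.kind | sum_qty
blue | 60
green | 8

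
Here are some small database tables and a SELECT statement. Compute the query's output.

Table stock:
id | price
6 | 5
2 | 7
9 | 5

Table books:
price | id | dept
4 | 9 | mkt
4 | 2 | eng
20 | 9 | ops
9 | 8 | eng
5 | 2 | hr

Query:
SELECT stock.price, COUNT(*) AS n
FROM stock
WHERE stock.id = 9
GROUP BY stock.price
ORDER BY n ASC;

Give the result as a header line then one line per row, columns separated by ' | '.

== RESULT ==
stock.price | n
5 | 1

Derivation:
After WHERE (1 rows):
stock.id | stock.price
9 | 5
After GROUP BY (1 rows):
stock.price | n
5 | 1
After ORDER BY (1 rows):
stock.price | n
5 | 1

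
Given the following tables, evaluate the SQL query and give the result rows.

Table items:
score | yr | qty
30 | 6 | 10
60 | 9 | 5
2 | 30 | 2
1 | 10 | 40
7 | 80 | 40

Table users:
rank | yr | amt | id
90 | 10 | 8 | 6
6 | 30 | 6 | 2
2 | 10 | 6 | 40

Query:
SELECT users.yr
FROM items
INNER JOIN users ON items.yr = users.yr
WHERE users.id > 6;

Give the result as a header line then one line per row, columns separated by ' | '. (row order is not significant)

== RESULT ==
users.yr
10

Derivation:
After JOIN users (3 rows):
items.score | items.yr | items.qty | users.rank | users.yr | users.amt | users.id
2 | 30 | 2 | 6 | 30 | 6 | 2
1 | 10 | 40 | 90 | 10 | 8 | 6
1 | 10 | 40 | 2 | 10 | 6 | 40
After WHERE (1 rows):
items.score | items.yr | items.qty | users.rank | users.yr | users.amt | users.id
1 | 10 | 40 | 2 | 10 | 6 | 40
After SELECT (1 rows):
users.yr
10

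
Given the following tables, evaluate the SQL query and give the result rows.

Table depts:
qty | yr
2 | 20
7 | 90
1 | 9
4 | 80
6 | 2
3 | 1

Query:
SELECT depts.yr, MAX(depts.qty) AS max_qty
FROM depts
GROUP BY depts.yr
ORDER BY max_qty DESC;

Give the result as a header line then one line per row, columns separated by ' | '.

After GROUP BY (6 rows):
depts.yr | max_qty
20 | 2
90 | 7
9 | 1
80 | 4
2 | 6
1 | 3
After ORDER BY (6 rows):
depts.yr | max_qty
90 | 7
2 | 6
80 | 4
1 | 3
20 | 2
9 | 1

== RESULT ==
depts.yr | max_qty
90 | 7
2 | 6
80 | 4
1 | 3
20 | 2
9 | 1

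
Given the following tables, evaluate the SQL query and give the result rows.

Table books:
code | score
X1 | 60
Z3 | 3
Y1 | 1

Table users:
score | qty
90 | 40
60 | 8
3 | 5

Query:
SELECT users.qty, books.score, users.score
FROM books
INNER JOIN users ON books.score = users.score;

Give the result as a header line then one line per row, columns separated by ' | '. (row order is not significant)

== RESULT ==
users.qty | books.score | users.score
8 | 60 | 60
5 | 3 | 3

Derivation:
After JOIN users (2 rows):
books.code | books.score | users.score | users.qty
X1 | 60 | 60 | 8
Z3 | 3 | 3 | 5
After SELECT (2 rows):
users.qty | books.score | users.score
8 | 60 | 60
5 | 3 | 3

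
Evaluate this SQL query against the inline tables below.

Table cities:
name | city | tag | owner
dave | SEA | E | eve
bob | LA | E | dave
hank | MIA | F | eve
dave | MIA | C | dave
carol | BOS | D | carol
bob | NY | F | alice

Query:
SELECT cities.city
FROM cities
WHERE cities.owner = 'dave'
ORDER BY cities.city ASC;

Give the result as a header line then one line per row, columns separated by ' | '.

After WHERE (2 rows):
cities.name | cities.city | cities.tag | cities.owner
bob | LA | E | dave
dave | MIA | C | dave
After SELECT (2 rows):
cities.city
LA
MIA
After ORDER BY (2 rows):
cities.city
LA
MIA

== RESULT ==
cities.city
LA
MIA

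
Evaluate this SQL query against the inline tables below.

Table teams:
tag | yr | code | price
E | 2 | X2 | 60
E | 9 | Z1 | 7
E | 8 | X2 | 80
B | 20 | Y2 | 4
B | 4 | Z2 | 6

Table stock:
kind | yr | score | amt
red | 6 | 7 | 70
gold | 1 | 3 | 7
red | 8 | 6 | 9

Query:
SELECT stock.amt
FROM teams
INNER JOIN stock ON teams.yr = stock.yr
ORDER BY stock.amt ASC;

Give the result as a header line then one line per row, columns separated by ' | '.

== RESULT ==
stock.amt
9

Derivation:
After JOIN stock (1 rows):
teams.tag | teams.yr | teams.code | teams.price | stock.kind | stock.yr | stock.score | stock.amt
E | 8 | X2 | 80 | red | 8 | 6 | 9
After SELECT (1 rows):
stock.amt
9
After ORDER BY (1 rows):
stock.amt
9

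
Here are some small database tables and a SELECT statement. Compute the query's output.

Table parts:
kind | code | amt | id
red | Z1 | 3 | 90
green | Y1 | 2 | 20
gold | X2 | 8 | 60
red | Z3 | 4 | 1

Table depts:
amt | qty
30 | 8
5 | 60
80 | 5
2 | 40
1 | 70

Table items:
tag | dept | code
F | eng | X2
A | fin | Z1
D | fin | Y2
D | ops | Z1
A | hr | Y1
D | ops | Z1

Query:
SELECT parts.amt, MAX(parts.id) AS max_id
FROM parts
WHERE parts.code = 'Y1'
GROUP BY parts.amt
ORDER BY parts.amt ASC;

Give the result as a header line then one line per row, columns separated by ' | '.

== RESULT ==
parts.amt | max_id
2 | 20

Derivation:
After WHERE (1 rows):
parts.kind | parts.code | parts.amt | parts.id
green | Y1 | 2 | 20
After GROUP BY (1 rows):
parts.amt | max_id
2 | 20
After ORDER BY (1 rows):
parts.amt | max_id
2 | 20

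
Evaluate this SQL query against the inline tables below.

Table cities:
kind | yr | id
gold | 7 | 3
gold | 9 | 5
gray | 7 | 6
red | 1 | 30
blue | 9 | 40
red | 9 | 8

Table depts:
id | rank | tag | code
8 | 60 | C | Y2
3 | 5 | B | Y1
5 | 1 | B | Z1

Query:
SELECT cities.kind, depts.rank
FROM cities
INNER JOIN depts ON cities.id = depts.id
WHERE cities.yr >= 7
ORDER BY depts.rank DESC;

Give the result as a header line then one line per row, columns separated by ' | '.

== RESULT ==
cities.kind | depts.rank
red | 60
gold | 5
gold | 1

Derivation:
After JOIN depts (3 rows):
cities.kind | cities.yr | cities.id | depts.id | depts.rank | depts.tag | depts.code
gold | 7 | 3 | 3 | 5 | B | Y1
gold | 9 | 5 | 5 | 1 | B | Z1
red | 9 | 8 | 8 | 60 | C | Y2
After WHERE (3 rows):
cities.kind | cities.yr | cities.id | depts.id | depts.rank | depts.tag | depts.code
gold | 7 | 3 | 3 | 5 | B | Y1
gold | 9 | 5 | 5 | 1 | B | Z1
red | 9 | 8 | 8 | 60 | C | Y2
After SELECT (3 rows):
cities.kind | depts.rank
gold | 5
gold | 1
red | 60
After ORDER BY (3 rows):
cities.kind | depts.rank
red | 60
gold | 5
gold | 1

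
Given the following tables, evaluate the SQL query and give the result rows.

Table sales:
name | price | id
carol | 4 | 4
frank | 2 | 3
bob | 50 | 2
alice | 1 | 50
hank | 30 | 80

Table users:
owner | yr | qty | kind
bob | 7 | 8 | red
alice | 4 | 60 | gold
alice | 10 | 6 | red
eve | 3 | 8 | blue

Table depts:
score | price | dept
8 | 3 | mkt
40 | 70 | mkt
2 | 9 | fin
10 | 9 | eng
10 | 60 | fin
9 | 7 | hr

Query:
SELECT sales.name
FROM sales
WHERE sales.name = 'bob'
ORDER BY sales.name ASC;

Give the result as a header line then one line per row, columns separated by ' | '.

== RESULT ==
sales.name
bob

Derivation:
After WHERE (1 rows):
sales.name | sales.price | sales.id
bob | 50 | 2
After SELECT (1 rows):
sales.name
bob
After ORDER BY (1 rows):
sales.name
bob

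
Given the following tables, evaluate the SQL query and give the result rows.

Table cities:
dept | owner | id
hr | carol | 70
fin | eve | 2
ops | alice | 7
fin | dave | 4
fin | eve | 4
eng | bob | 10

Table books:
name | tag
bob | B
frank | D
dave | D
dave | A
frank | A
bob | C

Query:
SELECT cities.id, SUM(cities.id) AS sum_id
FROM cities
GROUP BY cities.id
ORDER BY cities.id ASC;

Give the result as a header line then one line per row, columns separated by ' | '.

== RESULT ==
cities.id | sum_id
2 | 2
4 | 8
7 | 7
10 | 10
70 | 70

Derivation:
After GROUP BY (5 rows):
cities.id | sum_id
70 | 70
2 | 2
7 | 7
4 | 8
10 | 10
After ORDER BY (5 rows):
cities.id | sum_id
2 | 2
4 | 8
7 | 7
10 | 10
70 | 70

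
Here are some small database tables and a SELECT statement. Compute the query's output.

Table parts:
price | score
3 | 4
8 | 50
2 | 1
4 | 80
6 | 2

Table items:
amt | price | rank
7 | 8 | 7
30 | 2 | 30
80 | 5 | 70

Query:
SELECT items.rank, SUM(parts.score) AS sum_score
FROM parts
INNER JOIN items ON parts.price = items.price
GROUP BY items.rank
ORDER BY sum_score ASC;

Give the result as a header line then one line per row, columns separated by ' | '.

== RESULT ==
items.rank | sum_score
30 | 1
7 | 50

Derivation:
After JOIN items (2 rows):
parts.price | parts.score | items.amt | items.price | items.rank
8 | 50 | 7 | 8 | 7
2 | 1 | 30 | 2 | 30
After GROUP BY (2 rows):
items.rank | sum_score
7 | 50
30 | 1
After ORDER BY (2 rows):
items.rank | sum_score
30 | 1
7 | 50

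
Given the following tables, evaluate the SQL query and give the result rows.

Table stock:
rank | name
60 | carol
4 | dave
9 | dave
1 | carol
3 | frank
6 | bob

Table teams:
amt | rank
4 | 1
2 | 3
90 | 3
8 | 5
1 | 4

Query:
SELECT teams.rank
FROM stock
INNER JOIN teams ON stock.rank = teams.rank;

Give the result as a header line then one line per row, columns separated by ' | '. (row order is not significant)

== RESULT ==
teams.rank
4
1
3
3

Derivation:
After JOIN teams (4 rows):
stock.rank | stock.name | teams.amt | teams.rank
4 | dave | 1 | 4
1 | carol | 4 | 1
3 | frank | 2 | 3
3 | frank | 90 | 3
After SELECT (4 rows):
teams.rank
4
1
3
3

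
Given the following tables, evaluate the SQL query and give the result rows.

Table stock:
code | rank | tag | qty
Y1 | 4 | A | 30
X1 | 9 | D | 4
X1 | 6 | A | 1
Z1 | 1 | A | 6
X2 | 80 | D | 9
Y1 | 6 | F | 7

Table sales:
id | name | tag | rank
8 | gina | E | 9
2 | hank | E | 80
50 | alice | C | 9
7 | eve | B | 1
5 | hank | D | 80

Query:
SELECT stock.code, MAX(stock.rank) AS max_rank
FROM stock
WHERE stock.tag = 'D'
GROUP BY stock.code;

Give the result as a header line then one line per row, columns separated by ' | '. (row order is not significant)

After WHERE (2 rows):
stock.code | stock.rank | stock.tag | stock.qty
X1 | 9 | D | 4
X2 | 80 | D | 9
After GROUP BY (2 rows):
stock.code | max_rank
X1 | 9
X2 | 80

== RESULT ==
stock.code | max_rank
X1 | 9
X2 | 80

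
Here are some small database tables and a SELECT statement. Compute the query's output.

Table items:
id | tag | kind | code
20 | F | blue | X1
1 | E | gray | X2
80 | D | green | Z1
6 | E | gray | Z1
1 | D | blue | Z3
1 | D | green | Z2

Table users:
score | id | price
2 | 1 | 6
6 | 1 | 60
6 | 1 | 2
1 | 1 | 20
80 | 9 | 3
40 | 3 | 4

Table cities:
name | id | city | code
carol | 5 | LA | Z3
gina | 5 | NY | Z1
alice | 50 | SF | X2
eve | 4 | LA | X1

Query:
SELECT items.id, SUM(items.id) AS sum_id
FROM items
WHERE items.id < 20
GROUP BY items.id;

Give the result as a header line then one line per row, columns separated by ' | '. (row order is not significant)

After WHERE (4 rows):
items.id | items.tag | items.kind | items.code
1 | E | gray | X2
6 | E | gray | Z1
1 | D | blue | Z3
1 | D | green | Z2
After GROUP BY (2 rows):
items.id | sum_id
1 | 3
6 | 6

== RESULT ==
items.id | sum_id
1 | 3
6 | 6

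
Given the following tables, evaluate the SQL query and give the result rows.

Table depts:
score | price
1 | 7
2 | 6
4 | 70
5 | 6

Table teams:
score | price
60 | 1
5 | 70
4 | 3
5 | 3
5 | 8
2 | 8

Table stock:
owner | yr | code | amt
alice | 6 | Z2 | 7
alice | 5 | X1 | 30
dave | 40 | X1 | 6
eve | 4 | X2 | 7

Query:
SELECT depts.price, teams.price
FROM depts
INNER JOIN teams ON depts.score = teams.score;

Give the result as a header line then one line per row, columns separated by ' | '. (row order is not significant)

After JOIN teams (5 rows):
depts.score | depts.price | teams.score | teams.price
2 | 6 | 2 | 8
4 | 70 | 4 | 3
5 | 6 | 5 | 70
5 | 6 | 5 | 3
5 | 6 | 5 | 8
After SELECT (5 rows):
depts.price | teams.price
6 | 8
70 | 3
6 | 70
6 | 3
6 | 8

== RESULT ==
depts.price | teams.price
6 | 8
70 | 3
6 | 70
6 | 3
6 | 8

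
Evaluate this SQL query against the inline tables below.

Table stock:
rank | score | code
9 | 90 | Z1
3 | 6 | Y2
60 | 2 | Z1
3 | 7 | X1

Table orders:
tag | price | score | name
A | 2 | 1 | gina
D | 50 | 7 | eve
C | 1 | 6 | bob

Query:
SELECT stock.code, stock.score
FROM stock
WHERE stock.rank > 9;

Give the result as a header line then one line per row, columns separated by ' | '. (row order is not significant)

After WHERE (1 rows):
stock.rank | stock.score | stock.code
60 | 2 | Z1
After SELECT (1 rows):
stock.code | stock.score
Z1 | 2

== RESULT ==
stock.code | stock.score
Z1 | 2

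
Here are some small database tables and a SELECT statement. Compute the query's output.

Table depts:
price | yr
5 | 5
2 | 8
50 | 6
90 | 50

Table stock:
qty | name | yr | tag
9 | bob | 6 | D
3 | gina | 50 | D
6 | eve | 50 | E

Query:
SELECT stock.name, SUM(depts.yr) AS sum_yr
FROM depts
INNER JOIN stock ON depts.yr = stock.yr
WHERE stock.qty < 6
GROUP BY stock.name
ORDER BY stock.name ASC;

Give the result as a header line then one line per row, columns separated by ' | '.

== RESULT ==
stock.name | sum_yr
gina | 50

Derivation:
After JOIN stock (3 rows):
depts.price | depts.yr | stock.qty | stock.name | stock.yr | stock.tag
50 | 6 | 9 | bob | 6 | D
90 | 50 | 3 | gina | 50 | D
90 | 50 | 6 | eve | 50 | E
After WHERE (1 rows):
depts.price | depts.yr | stock.qty | stock.name | stock.yr | stock.tag
90 | 50 | 3 | gina | 50 | D
After GROUP BY (1 rows):
stock.name | sum_yr
gina | 50
After ORDER BY (1 rows):
stock.name | sum_yr
gina | 50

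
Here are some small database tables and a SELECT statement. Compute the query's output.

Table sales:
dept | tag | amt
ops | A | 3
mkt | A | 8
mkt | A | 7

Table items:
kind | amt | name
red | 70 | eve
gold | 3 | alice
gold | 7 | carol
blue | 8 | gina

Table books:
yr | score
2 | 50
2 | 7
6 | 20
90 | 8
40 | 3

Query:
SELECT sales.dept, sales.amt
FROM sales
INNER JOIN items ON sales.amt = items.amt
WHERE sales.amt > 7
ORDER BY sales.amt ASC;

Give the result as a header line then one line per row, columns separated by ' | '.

After JOIN items (3 rows):
sales.dept | sales.tag | sales.amt | items.kind | items.amt | items.name
ops | A | 3 | gold | 3 | alice
mkt | A | 8 | blue | 8 | gina
mkt | A | 7 | gold | 7 | carol
After WHERE (1 rows):
sales.dept | sales.tag | sales.amt | items.kind | items.amt | items.name
mkt | A | 8 | blue | 8 | gina
After SELECT (1 rows):
sales.dept | sales.amt
mkt | 8
After ORDER BY (1 rows):
sales.dept | sales.amt
mkt | 8

== RESULT ==
sales.dept | sales.amt
mkt | 8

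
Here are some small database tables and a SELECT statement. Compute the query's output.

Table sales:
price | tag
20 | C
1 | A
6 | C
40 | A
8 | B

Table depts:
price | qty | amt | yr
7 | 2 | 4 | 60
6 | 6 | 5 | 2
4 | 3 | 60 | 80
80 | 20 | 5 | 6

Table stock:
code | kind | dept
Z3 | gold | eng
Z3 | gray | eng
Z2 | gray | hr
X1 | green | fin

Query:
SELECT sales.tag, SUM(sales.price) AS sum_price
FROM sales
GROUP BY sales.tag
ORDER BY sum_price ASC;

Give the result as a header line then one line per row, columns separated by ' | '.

== RESULT ==
sales.tag | sum_price
B | 8
C | 26
A | 41

Derivation:
After GROUP BY (3 rows):
sales.tag | sum_price
C | 26
A | 41
B | 8
After ORDER BY (3 rows):
sales.tag | sum_price
B | 8
C | 26
A | 41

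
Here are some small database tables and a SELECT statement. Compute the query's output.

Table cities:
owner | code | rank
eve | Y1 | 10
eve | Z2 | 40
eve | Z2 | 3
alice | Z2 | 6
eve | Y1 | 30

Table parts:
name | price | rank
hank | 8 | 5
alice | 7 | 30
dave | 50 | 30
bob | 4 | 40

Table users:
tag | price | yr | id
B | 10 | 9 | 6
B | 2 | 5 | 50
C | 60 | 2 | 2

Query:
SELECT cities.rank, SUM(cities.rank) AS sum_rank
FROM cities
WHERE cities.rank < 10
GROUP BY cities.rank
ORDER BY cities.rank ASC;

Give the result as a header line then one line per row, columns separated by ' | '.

== RESULT ==
cities.rank | sum_rank
3 | 3
6 | 6

Derivation:
After WHERE (2 rows):
cities.owner | cities.code | cities.rank
eve | Z2 | 3
alice | Z2 | 6
After GROUP BY (2 rows):
cities.rank | sum_rank
3 | 3
6 | 6
After ORDER BY (2 rows):
cities.rank | sum_rank
3 | 3
6 | 6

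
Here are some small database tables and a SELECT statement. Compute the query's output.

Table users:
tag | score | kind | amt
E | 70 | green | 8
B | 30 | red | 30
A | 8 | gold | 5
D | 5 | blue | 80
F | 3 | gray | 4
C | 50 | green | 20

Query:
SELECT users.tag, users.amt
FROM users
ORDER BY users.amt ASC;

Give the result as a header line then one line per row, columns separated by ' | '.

After SELECT (6 rows):
users.tag | users.amt
E | 8
B | 30
A | 5
D | 80
F | 4
C | 20
After ORDER BY (6 rows):
users.tag | users.amt
F | 4
A | 5
E | 8
C | 20
B | 30
D | 80

== RESULT ==
users.tag | users.amt
F | 4
A | 5
E | 8
C | 20
B | 30
D | 80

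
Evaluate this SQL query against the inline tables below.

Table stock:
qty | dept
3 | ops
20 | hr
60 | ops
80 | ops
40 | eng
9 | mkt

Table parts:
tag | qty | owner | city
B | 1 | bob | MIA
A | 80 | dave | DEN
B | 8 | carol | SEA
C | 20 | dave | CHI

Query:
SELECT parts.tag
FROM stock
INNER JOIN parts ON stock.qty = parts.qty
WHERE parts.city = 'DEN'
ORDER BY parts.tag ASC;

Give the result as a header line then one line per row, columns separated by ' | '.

After JOIN parts (2 rows):
stock.qty | stock.dept | parts.tag | parts.qty | parts.owner | parts.city
20 | hr | C | 20 | dave | CHI
80 | ops | A | 80 | dave | DEN
After WHERE (1 rows):
stock.qty | stock.dept | parts.tag | parts.qty | parts.owner | parts.city
80 | ops | A | 80 | dave | DEN
After SELECT (1 rows):
parts.tag
A
After ORDER BY (1 rows):
parts.tag
A

== RESULT ==
parts.tag
A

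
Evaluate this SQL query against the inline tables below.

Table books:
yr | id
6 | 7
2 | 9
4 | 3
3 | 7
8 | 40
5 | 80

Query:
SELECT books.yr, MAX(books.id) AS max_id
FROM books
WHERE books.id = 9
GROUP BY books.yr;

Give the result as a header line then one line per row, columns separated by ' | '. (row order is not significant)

After WHERE (1 rows):
books.yr | books.id
2 | 9
After GROUP BY (1 rows):
books.yr | max_id
2 | 9

== RESULT ==
books.yr | max_id
2 | 9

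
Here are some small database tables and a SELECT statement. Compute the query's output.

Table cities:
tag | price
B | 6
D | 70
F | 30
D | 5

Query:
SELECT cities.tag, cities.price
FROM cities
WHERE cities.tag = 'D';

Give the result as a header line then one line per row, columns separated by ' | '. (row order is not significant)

== RESULT ==
cities.tag | cities.price
D | 70
D | 5

Derivation:
After WHERE (2 rows):
cities.tag | cities.price
D | 70
D | 5
After SELECT (2 rows):
cities.tag | cities.price
D | 70
D | 5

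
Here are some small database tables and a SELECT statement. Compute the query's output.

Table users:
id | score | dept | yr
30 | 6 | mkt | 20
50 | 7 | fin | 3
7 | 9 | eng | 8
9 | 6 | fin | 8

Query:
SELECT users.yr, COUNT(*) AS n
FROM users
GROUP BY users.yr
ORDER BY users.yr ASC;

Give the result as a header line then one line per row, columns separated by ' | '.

After GROUP BY (3 rows):
users.yr | n
20 | 1
3 | 1
8 | 2
After ORDER BY (3 rows):
users.yr | n
3 | 1
8 | 2
20 | 1

== RESULT ==
users.yr | n
3 | 1
8 | 2
20 | 1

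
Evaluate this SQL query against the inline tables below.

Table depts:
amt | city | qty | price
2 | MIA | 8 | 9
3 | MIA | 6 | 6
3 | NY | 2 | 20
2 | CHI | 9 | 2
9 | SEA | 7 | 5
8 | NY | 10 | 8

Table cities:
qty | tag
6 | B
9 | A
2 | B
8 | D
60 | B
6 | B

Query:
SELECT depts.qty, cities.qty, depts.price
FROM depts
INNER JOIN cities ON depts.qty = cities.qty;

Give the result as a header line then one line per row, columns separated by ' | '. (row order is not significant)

== RESULT ==
depts.qty | cities.qty | depts.price
8 | 8 | 9
6 | 6 | 6
6 | 6 | 6
2 | 2 | 20
9 | 9 | 2

Derivation:
After JOIN cities (5 rows):
depts.amt | depts.city | depts.qty | depts.price | cities.qty | cities.tag
2 | MIA | 8 | 9 | 8 | D
3 | MIA | 6 | 6 | 6 | B
3 | MIA | 6 | 6 | 6 | B
3 | NY | 2 | 20 | 2 | B
2 | CHI | 9 | 2 | 9 | A
After SELECT (5 rows):
depts.qty | cities.qty | depts.price
8 | 8 | 9
6 | 6 | 6
6 | 6 | 6
2 | 2 | 20
9 | 9 | 2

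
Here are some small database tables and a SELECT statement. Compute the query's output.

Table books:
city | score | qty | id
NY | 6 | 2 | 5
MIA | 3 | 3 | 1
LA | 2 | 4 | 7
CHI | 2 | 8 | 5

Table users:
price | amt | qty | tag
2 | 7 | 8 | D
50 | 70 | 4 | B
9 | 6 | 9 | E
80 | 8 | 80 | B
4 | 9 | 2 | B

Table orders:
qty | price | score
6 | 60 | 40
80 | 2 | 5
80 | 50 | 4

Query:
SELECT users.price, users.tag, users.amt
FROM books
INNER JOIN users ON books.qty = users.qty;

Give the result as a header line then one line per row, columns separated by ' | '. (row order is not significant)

== RESULT ==
users.price | users.tag | users.amt
4 | B | 9
50 | B | 70
2 | D | 7

Derivation:
After JOIN users (3 rows):
books.city | books.score | books.qty | books.id | users.price | users.amt | users.qty | users.tag
NY | 6 | 2 | 5 | 4 | 9 | 2 | B
LA | 2 | 4 | 7 | 50 | 70 | 4 | B
CHI | 2 | 8 | 5 | 2 | 7 | 8 | D
After SELECT (3 rows):
users.price | users.tag | users.amt
4 | B | 9
50 | B | 70
2 | D | 7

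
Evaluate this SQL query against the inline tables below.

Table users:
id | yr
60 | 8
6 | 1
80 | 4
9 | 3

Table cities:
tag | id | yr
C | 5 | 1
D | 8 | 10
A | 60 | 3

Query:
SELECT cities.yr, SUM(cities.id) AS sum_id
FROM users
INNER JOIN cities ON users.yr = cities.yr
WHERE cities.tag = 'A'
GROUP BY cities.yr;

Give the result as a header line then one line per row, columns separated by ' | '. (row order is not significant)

== RESULT ==
cities.yr | sum_id
3 | 60

Derivation:
After JOIN cities (2 rows):
users.id | users.yr | cities.tag | cities.id | cities.yr
6 | 1 | C | 5 | 1
9 | 3 | A | 60 | 3
After WHERE (1 rows):
users.id | users.yr | cities.tag | cities.id | cities.yr
9 | 3 | A | 60 | 3
After GROUP BY (1 rows):
cities.yr | sum_id
3 | 60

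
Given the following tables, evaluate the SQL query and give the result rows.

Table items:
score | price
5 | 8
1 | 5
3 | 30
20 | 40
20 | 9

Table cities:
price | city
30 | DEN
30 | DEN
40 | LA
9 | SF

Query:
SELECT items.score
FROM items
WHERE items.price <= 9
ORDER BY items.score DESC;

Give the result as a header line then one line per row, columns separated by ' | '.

== RESULT ==
items.score
20
5
1

Derivation:
After WHERE (3 rows):
items.score | items.price
5 | 8
1 | 5
20 | 9
After SELECT (3 rows):
items.score
5
1
20
After ORDER BY (3 rows):
items.score
20
5
1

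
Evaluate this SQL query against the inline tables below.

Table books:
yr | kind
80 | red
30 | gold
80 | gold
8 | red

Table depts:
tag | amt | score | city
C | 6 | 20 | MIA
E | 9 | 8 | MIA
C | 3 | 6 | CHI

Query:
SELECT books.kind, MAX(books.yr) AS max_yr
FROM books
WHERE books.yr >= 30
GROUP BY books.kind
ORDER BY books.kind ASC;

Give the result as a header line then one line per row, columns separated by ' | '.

After WHERE (3 rows):
books.yr | books.kind
80 | red
30 | gold
80 | gold
After GROUP BY (2 rows):
books.kind | max_yr
red | 80
gold | 80
After ORDER BY (2 rows):
books.kind | max_yr
gold | 80
red | 80

== RESULT ==
books.kind | max_yr
gold | 80
red | 80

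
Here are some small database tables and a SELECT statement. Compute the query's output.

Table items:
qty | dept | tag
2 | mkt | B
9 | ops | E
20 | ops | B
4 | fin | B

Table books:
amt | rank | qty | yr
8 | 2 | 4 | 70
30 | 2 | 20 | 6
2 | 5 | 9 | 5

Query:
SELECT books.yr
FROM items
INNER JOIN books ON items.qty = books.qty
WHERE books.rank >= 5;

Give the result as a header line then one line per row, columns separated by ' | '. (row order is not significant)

After JOIN books (3 rows):
items.qty | items.dept | items.tag | books.amt | books.rank | books.qty | books.yr
9 | ops | E | 2 | 5 | 9 | 5
20 | ops | B | 30 | 2 | 20 | 6
4 | fin | B | 8 | 2 | 4 | 70
After WHERE (1 rows):
items.qty | items.dept | items.tag | books.amt | books.rank | books.qty | books.yr
9 | ops | E | 2 | 5 | 9 | 5
After SELECT (1 rows):
books.yr
5

== RESULT ==
books.yr
5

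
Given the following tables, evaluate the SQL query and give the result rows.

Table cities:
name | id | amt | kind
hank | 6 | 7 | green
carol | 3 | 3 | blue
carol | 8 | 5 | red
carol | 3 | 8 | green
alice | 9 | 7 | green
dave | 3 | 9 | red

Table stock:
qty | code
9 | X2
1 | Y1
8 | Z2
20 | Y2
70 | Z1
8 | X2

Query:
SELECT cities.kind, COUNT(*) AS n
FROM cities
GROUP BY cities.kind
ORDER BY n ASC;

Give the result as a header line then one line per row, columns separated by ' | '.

After GROUP BY (3 rows):
cities.kind | n
green | 3
blue | 1
red | 2
After ORDER BY (3 rows):
cities.kind | n
blue | 1
red | 2
green | 3

== RESULT ==
cities.kind | n
blue | 1
red | 2
green | 3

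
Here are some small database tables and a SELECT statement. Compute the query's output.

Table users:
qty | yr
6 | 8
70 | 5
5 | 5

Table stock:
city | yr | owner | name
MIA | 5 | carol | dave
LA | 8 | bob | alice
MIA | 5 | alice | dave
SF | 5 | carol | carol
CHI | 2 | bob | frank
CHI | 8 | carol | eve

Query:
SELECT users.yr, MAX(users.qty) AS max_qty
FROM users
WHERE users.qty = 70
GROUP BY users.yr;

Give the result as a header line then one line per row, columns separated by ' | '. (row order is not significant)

== RESULT ==
users.yr | max_qty
5 | 70

Derivation:
After WHERE (1 rows):
users.qty | users.yr
70 | 5
After GROUP BY (1 rows):
users.yr | max_qty
5 | 70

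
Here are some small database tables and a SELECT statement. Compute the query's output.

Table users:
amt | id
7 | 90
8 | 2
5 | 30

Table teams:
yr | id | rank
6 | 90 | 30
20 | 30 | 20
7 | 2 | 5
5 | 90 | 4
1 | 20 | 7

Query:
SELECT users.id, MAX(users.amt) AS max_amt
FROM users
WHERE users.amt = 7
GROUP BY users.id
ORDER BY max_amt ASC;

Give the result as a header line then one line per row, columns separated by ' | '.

After WHERE (1 rows):
users.amt | users.id
7 | 90
After GROUP BY (1 rows):
users.id | max_amt
90 | 7
After ORDER BY (1 rows):
users.id | max_amt
90 | 7

== RESULT ==
users.id | max_amt
90 | 7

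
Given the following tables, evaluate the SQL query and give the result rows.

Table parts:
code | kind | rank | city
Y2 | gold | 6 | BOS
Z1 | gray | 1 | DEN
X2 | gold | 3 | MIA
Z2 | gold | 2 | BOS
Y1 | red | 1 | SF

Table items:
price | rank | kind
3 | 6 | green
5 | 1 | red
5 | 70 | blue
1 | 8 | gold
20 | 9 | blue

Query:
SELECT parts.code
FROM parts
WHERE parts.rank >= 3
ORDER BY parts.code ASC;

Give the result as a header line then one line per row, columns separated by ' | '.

== RESULT ==
parts.code
X2
Y2

Derivation:
After WHERE (2 rows):
parts.code | parts.kind | parts.rank | parts.city
Y2 | gold | 6 | BOS
X2 | gold | 3 | MIA
After SELECT (2 rows):
parts.code
Y2
X2
After ORDER BY (2 rows):
parts.code
X2
Y2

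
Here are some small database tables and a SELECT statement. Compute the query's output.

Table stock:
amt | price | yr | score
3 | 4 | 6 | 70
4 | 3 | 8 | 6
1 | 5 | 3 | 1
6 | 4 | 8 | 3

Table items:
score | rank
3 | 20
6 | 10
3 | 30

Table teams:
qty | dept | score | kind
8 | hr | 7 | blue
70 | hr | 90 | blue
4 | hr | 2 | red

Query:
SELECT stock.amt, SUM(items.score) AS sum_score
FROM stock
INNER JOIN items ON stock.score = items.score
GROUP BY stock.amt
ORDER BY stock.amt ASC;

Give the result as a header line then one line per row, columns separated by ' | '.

After JOIN items (3 rows):
stock.amt | stock.price | stock.yr | stock.score | items.score | items.rank
4 | 3 | 8 | 6 | 6 | 10
6 | 4 | 8 | 3 | 3 | 20
6 | 4 | 8 | 3 | 3 | 30
After GROUP BY (2 rows):
stock.amt | sum_score
4 | 6
6 | 6
After ORDER BY (2 rows):
stock.amt | sum_score
4 | 6
6 | 6

== RESULT ==
stock.amt | sum_score
4 | 6
6 | 6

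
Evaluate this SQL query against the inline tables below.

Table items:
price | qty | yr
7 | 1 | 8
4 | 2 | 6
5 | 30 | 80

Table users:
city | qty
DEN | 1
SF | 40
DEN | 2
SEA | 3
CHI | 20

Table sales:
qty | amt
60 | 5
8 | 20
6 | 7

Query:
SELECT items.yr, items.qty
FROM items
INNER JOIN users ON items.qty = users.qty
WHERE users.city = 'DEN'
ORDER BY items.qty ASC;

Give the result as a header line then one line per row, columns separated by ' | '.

After JOIN users (2 rows):
items.price | items.qty | items.yr | users.city | users.qty
7 | 1 | 8 | DEN | 1
4 | 2 | 6 | DEN | 2
After WHERE (2 rows):
items.price | items.qty | items.yr | users.city | users.qty
7 | 1 | 8 | DEN | 1
4 | 2 | 6 | DEN | 2
After SELECT (2 rows):
items.yr | items.qty
8 | 1
6 | 2
After ORDER BY (2 rows):
items.yr | items.qty
8 | 1
6 | 2

== RESULT ==
items.yr | items.qty
8 | 1
6 | 2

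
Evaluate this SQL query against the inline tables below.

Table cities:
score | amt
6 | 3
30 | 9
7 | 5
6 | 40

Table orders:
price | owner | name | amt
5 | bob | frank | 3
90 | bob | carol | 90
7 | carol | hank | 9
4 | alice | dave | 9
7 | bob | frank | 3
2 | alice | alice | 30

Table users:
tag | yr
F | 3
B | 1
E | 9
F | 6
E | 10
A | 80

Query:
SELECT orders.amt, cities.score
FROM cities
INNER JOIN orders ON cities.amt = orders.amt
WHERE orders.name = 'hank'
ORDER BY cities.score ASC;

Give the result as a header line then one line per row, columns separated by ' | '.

== RESULT ==
orders.amt | cities.score
9 | 30

Derivation:
After JOIN orders (4 rows):
cities.score | cities.amt | orders.price | orders.owner | orders.name | orders.amt
6 | 3 | 5 | bob | frank | 3
6 | 3 | 7 | bob | frank | 3
30 | 9 | 7 | carol | hank | 9
30 | 9 | 4 | alice | dave | 9
After WHERE (1 rows):
cities.score | cities.amt | orders.price | orders.owner | orders.name | orders.amt
30 | 9 | 7 | carol | hank | 9
After SELECT (1 rows):
orders.amt | cities.score
9 | 30
After ORDER BY (1 rows):
orders.amt | cities.score
9 | 30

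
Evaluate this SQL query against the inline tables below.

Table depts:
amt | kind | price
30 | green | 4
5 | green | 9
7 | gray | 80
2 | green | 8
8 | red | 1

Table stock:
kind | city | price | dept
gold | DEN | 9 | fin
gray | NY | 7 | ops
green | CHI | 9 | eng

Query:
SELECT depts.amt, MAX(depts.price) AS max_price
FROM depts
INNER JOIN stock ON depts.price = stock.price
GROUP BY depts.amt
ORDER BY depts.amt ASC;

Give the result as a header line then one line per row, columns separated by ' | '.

After JOIN stock (2 rows):
depts.amt | depts.kind | depts.price | stock.kind | stock.city | stock.price | stock.dept
5 | green | 9 | gold | DEN | 9 | fin
5 | green | 9 | green | CHI | 9 | eng
After GROUP BY (1 rows):
depts.amt | max_price
5 | 9
After ORDER BY (1 rows):
depts.amt | max_price
5 | 9

== RESULT ==
depts.amt | max_price
5 | 9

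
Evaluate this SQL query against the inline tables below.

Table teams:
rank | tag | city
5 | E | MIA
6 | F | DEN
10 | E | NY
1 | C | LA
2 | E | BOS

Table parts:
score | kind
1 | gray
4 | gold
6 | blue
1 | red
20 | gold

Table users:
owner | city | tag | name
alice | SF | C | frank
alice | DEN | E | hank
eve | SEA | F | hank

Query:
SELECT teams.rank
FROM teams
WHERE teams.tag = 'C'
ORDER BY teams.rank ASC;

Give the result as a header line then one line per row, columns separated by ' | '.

After WHERE (1 rows):
teams.rank | teams.tag | teams.city
1 | C | LA
After SELECT (1 rows):
teams.rank
1
After ORDER BY (1 rows):
teams.rank
1

== RESULT ==
teams.rank
1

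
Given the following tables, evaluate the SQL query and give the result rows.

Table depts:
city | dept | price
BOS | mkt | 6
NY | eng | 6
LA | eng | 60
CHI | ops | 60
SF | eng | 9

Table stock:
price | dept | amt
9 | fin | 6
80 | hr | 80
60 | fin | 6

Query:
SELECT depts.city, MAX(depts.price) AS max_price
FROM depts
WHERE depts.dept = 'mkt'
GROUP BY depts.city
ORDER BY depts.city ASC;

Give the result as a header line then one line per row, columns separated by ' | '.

After WHERE (1 rows):
depts.city | depts.dept | depts.price
BOS | mkt | 6
After GROUP BY (1 rows):
depts.city | max_price
BOS | 6
After ORDER BY (1 rows):
depts.city | max_price
BOS | 6

== RESULT ==
depts.city | max_price
BOS | 6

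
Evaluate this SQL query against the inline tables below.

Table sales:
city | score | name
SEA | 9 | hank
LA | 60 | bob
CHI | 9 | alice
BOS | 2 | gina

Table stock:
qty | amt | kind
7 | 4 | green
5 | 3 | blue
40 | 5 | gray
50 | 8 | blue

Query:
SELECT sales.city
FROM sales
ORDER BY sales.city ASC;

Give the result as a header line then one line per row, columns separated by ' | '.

== RESULT ==
sales.city
BOS
CHI
LA
SEA

Derivation:
After SELECT (4 rows):
sales.city
SEA
LA
CHI
BOS
After ORDER BY (4 rows):
sales.city
BOS
CHI
LA
SEA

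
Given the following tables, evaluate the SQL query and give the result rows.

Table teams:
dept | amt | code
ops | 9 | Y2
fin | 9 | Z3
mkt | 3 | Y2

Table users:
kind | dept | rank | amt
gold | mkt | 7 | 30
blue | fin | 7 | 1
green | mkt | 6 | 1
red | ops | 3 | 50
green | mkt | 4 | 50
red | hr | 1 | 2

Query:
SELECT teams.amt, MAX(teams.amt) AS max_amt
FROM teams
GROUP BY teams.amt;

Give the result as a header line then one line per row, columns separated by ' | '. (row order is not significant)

After GROUP BY (2 rows):
teams.amt | max_amt
9 | 9
3 | 3

== RESULT ==
teams.amt | max_amt
9 | 9
3 | 3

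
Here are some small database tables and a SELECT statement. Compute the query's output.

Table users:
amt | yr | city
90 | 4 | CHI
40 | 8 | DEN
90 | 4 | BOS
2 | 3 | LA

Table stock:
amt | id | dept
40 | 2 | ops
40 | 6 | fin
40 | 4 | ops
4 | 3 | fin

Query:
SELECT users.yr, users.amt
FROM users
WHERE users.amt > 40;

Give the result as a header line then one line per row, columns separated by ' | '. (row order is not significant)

== RESULT ==
users.yr | users.amt
4 | 90
4 | 90

Derivation:
After WHERE (2 rows):
users.amt | users.yr | users.city
90 | 4 | CHI
90 | 4 | BOS
After SELECT (2 rows):
users.yr | users.amt
4 | 90
4 | 90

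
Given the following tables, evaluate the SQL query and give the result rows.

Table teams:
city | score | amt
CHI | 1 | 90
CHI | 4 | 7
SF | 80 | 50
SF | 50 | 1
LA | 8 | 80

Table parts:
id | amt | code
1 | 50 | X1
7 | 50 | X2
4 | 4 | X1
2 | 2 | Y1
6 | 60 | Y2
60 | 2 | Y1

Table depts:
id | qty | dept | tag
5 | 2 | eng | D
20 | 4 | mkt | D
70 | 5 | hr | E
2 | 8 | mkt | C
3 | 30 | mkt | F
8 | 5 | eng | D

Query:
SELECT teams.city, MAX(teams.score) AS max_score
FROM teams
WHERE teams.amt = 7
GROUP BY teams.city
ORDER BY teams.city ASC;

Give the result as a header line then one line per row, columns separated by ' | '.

== RESULT ==
teams.city | max_score
CHI | 4

Derivation:
After WHERE (1 rows):
teams.city | teams.score | teams.amt
CHI | 4 | 7
After GROUP BY (1 rows):
teams.city | max_score
CHI | 4
After ORDER BY (1 rows):
teams.city | max_score
CHI | 4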